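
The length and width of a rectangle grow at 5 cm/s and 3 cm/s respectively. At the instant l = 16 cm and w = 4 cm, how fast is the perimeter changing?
16 cm/s

P = 2(l + w)
dP/dt = 2(dl/dt + dw/dt) = 2(5 + 3) = 16 cm/s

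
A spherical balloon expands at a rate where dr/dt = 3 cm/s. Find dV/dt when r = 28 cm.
9408π cm³/s

V = (4/3)πr³
dV/dt = dV/dr · dr/dt = 4πr² · 3
At r = 28: dV/dt = 9408π cm³/s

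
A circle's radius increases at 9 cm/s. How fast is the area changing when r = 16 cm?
288π cm²/s

A = πr²
dA/dt = 2πr · dr/dt = 2π(16)(9) = 288π cm²/s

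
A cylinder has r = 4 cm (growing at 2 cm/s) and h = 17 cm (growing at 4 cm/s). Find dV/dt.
336π cm³/s

V = πr²h
dV/dt = 2πrh·dr/dt + πr²·dh/dt
= 2π(4)(17)(2) + π(4)²(4)
= 336π cm³/s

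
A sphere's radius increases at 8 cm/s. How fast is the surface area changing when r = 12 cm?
768π cm²/s

S = 4πr²
dS/dt = dS/dr · dr/dt = 8πr · 8
At r = 12: dS/dt = 768π cm²/s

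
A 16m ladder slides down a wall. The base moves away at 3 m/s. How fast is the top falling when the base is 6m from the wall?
9√55/55 ≈ 1.214 m/s

x² + y² = 16²
2x·dx/dt + 2y·dy/dt = 0
dy/dt = -x/y · dx/dt = -6/(2√55) · 3 = -9√55/55 m/s
The top is descending at 9√55/55 ≈ 1.214 m/s.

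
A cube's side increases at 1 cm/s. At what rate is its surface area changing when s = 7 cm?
84 cm²/s

A = 6s²
dA/dt = 12s · ds/dt = 12·7·1 = 84 cm²/s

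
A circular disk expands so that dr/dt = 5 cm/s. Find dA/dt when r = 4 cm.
40π cm²/s

A = πr²
dA/dt = 2πr · dr/dt = 2π(4)(5) = 40π cm²/s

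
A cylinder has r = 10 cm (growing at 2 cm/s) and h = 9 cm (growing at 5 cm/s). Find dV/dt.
860π cm³/s

V = πr²h
dV/dt = 2πrh·dr/dt + πr²·dh/dt
= 2π(10)(9)(2) + π(10)²(5)
= 860π cm³/s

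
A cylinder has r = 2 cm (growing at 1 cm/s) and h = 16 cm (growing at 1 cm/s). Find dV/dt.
68π cm³/s

V = πr²h
dV/dt = 2πrh·dr/dt + πr²·dh/dt
= 2π(2)(16)(1) + π(2)²(1)
= 68π cm³/s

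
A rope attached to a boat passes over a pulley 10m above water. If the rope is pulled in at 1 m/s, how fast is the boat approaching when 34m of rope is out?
17√66/132 ≈ 1.046 m/s

rope² = x² + 10²
x = √(34² - 10²) = 4√66
dx/dt = (rope/x) · d(rope)/dt = (34/(4√66)) · (-1) = -17√66/132 m/s
The boat approaches at 17√66/132 ≈ 1.046 m/s.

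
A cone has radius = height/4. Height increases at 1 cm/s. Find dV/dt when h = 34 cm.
289π/4 cm³/s

V = (1/3)π(h/4)²h = πh³/48
dV/dt = πh²/16 · 1
At h = 34: dV/dt = 289π/4 cm³/s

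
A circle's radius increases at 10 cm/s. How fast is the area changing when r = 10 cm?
200π cm²/s

A = πr²
dA/dt = 2πr · dr/dt = 2π(10)(10) = 200π cm²/s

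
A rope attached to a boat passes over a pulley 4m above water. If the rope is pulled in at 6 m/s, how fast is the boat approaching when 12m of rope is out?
9√2/2 ≈ 6.364 m/s

rope² = x² + 4²
x = √(12² - 4²) = 8√2
dx/dt = (rope/x) · d(rope)/dt = (12/(8√2)) · (-6) = -9√2/2 m/s
The boat approaches at 9√2/2 ≈ 6.364 m/s.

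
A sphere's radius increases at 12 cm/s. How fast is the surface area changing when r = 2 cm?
192π cm²/s

S = 4πr²
dS/dt = dS/dr · dr/dt = 8πr · 12
At r = 2: dS/dt = 192π cm²/s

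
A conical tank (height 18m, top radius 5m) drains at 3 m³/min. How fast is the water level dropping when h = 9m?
12/(25π) ≈ 0.1528 m/min

r/h = 5/18, so r = (5/18)h
V = (1/3)πr²h = (1/3)π((5/18)h)²h = (25/972)πh³
dV/dh = (25/324)πh²
dh/dt = (dV/dt)/(dV/dh) = -3/((25/324)π·9²) = -12/(25π) m/min
The level is dropping at 12/(25π) ≈ 0.1528 m/min.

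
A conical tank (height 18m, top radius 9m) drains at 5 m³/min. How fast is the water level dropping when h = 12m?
5/(36π) ≈ 0.04421 m/min

r/h = 9/18, so r = (1/2)h
V = (1/3)πr²h = (1/3)π((1/2)h)²h = (1/12)πh³
dV/dh = (1/4)πh²
dh/dt = (dV/dt)/(dV/dh) = -5/((1/4)π·12²) = -5/(36π) m/min
The level is dropping at 5/(36π) ≈ 0.04421 m/min.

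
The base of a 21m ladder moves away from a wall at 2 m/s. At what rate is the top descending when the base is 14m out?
4√5/5 ≈ 1.789 m/s

x² + y² = 21²
2x·dx/dt + 2y·dy/dt = 0
dy/dt = -x/y · dx/dt = -14/(7√5) · 2 = -4√5/5 m/s
The top is descending at 4√5/5 ≈ 1.789 m/s.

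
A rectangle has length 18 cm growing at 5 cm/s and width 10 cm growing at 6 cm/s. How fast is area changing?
158 cm²/s

A = lw
dA/dt = w·dl/dt + l·dw/dt = 10·5 + 18·6 = 158 cm²/s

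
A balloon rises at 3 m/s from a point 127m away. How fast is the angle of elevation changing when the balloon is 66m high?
0.018599 rad/s

tan(θ) = y/127
sec²(θ) · dθ/dt = (1/127) · dy/dt
dθ/dt = cos²(θ)/127 · 3 = 127/(127² + 66²) · 3
dθ/dt = 0.018599 rad/s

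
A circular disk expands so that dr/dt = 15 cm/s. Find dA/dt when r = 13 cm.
390π cm²/s

A = πr²
dA/dt = 2πr · dr/dt = 2π(13)(15) = 390π cm²/s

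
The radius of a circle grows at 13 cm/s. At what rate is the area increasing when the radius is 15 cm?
390π cm²/s

A = πr²
dA/dt = 2πr · dr/dt = 2π(15)(13) = 390π cm²/s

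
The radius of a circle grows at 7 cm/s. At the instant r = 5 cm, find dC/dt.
14π cm/s

C = 2πr
dC/dt = 2π · dr/dt = 2π · 7 = 14π cm/s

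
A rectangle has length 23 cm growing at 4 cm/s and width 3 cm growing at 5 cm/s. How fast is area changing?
127 cm²/s

A = lw
dA/dt = w·dl/dt + l·dw/dt = 3·4 + 23·5 = 127 cm²/s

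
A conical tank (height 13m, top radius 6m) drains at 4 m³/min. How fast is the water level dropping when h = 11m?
169/(1089π) ≈ 0.0494 m/min

r/h = 6/13, so r = (6/13)h
V = (1/3)πr²h = (1/3)π((6/13)h)²h = (12/169)πh³
dV/dh = (36/169)πh²
dh/dt = (dV/dt)/(dV/dh) = -4/((36/169)π·11²) = -169/(1089π) m/min
The level is dropping at 169/(1089π) ≈ 0.0494 m/min.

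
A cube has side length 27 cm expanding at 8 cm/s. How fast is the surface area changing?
2592 cm²/s

A = 6s²
dA/dt = 12s · ds/dt = 12·27·8 = 2592 cm²/s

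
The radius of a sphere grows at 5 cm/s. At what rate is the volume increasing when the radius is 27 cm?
14580π cm³/s

V = (4/3)πr³
dV/dt = dV/dr · dr/dt = 4πr² · 5
At r = 27: dV/dt = 14580π cm³/s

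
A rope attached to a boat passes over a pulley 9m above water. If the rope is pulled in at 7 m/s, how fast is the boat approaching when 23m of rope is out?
23√7/8 ≈ 7.607 m/s

rope² = x² + 9²
x = √(23² - 9²) = 8√7
dx/dt = (rope/x) · d(rope)/dt = (23/(8√7)) · (-7) = -23√7/8 m/s
The boat approaches at 23√7/8 ≈ 7.607 m/s.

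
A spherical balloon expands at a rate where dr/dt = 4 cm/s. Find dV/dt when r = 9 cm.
1296π cm³/s

V = (4/3)πr³
dV/dt = dV/dr · dr/dt = 4πr² · 4
At r = 9: dV/dt = 1296π cm³/s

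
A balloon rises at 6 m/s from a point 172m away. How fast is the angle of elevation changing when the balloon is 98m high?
0.026335 rad/s

tan(θ) = y/172
sec²(θ) · dθ/dt = (1/172) · dy/dt
dθ/dt = cos²(θ)/172 · 6 = 172/(172² + 98²) · 6
dθ/dt = 0.026335 rad/s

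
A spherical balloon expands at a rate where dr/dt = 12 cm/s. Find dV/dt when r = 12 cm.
6912π cm³/s

V = (4/3)πr³
dV/dt = dV/dr · dr/dt = 4πr² · 12
At r = 12: dV/dt = 6912π cm³/s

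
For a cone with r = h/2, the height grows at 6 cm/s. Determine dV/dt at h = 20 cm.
600π cm³/s

V = (1/3)π(h/2)²h = πh³/12
dV/dt = πh²/4 · 6
At h = 20: dV/dt = 600π cm³/s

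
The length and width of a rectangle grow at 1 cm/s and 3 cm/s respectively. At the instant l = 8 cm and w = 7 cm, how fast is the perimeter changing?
8 cm/s

P = 2(l + w)
dP/dt = 2(dl/dt + dw/dt) = 2(1 + 3) = 8 cm/s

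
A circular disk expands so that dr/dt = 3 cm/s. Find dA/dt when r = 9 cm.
54π cm²/s

A = πr²
dA/dt = 2πr · dr/dt = 2π(9)(3) = 54π cm²/s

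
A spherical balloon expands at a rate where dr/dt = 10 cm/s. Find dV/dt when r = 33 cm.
43560π cm³/s

V = (4/3)πr³
dV/dt = dV/dr · dr/dt = 4πr² · 10
At r = 33: dV/dt = 43560π cm³/s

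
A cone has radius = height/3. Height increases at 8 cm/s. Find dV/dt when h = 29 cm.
6728π/9 cm³/s

V = (1/3)π(h/3)²h = πh³/27
dV/dt = πh²/9 · 8
At h = 29: dV/dt = 6728π/9 cm³/s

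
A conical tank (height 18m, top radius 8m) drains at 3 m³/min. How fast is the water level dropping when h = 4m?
243/(256π) ≈ 0.3021 m/min

r/h = 8/18, so r = (4/9)h
V = (1/3)πr²h = (1/3)π((4/9)h)²h = (16/243)πh³
dV/dh = (16/81)πh²
dh/dt = (dV/dt)/(dV/dh) = -3/((16/81)π·4²) = -243/(256π) m/min
The level is dropping at 243/(256π) ≈ 0.3021 m/min.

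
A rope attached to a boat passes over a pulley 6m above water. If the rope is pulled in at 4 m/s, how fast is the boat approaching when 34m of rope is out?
17√70/35 ≈ 4.064 m/s

rope² = x² + 6²
x = √(34² - 6²) = 4√70
dx/dt = (rope/x) · d(rope)/dt = (34/(4√70)) · (-4) = -17√70/35 m/s
The boat approaches at 17√70/35 ≈ 4.064 m/s.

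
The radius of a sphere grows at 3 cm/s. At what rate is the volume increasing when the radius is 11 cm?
1452π cm³/s

V = (4/3)πr³
dV/dt = dV/dr · dr/dt = 4πr² · 3
At r = 11: dV/dt = 1452π cm³/s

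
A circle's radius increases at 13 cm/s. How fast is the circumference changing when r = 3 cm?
26π cm/s

C = 2πr
dC/dt = 2π · dr/dt = 2π · 13 = 26π cm/s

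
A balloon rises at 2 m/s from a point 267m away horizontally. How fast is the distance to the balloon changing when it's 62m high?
124√75133/75133 ≈ 0.4524 m/s

z² = 267² + y²
z = √(267² + 62²) = √75133
dz/dt = y/z · dy/dt = 62/√75133 · 2 = 124√75133/75133 ≈ 0.4524 m/s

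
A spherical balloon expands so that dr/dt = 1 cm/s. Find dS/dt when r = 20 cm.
160π cm²/s

S = 4πr²
dS/dt = dS/dr · dr/dt = 8πr · 1
At r = 20: dS/dt = 160π cm²/s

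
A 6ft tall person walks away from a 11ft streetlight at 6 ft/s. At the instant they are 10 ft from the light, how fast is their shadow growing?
36/5 ft/s

By similar triangles: 11/(x+s) = 6/s
Solving: s = 6x/5
ds/dt = 6/5 · dx/dt = 6/5 · 6 = 36/5 ft/s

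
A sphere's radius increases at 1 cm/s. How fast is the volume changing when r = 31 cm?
3844π cm³/s

V = (4/3)πr³
dV/dt = dV/dr · dr/dt = 4πr² · 1
At r = 31: dV/dt = 3844π cm³/s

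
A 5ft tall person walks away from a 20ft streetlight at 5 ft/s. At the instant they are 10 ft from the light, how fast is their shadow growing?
5/3 ft/s

By similar triangles: 20/(x+s) = 5/s
Solving: s = 5x/15
ds/dt = 5/15 · dx/dt = 1/3 · 5 = 5/3 ft/s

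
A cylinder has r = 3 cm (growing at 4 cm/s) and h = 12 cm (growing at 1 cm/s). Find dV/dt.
297π cm³/s

V = πr²h
dV/dt = 2πrh·dr/dt + πr²·dh/dt
= 2π(3)(12)(4) + π(3)²(1)
= 297π cm³/s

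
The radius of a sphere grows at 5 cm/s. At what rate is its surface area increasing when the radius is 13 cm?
520π cm²/s

S = 4πr²
dS/dt = dS/dr · dr/dt = 8πr · 5
At r = 13: dS/dt = 520π cm²/s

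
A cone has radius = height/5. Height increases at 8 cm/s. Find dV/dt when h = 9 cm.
648π/25 cm³/s

V = (1/3)π(h/5)²h = πh³/75
dV/dt = πh²/25 · 8
At h = 9: dV/dt = 648π/25 cm³/s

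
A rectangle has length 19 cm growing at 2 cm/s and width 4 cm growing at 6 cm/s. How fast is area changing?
122 cm²/s

A = lw
dA/dt = w·dl/dt + l·dw/dt = 4·2 + 19·6 = 122 cm²/s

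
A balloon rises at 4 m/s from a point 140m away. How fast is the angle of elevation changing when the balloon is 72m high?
0.022595 rad/s

tan(θ) = y/140
sec²(θ) · dθ/dt = (1/140) · dy/dt
dθ/dt = cos²(θ)/140 · 4 = 140/(140² + 72²) · 4
dθ/dt = 0.022595 rad/s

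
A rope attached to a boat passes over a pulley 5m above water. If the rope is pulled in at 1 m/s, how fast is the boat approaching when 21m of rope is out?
21√26/104 ≈ 1.03 m/s

rope² = x² + 5²
x = √(21² - 5²) = 4√26
dx/dt = (rope/x) · d(rope)/dt = (21/(4√26)) · (-1) = -21√26/104 m/s
The boat approaches at 21√26/104 ≈ 1.03 m/s.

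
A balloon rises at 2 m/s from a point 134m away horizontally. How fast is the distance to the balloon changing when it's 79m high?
158√24197/24197 ≈ 1.016 m/s

z² = 134² + y²
z = √(134² + 79²) = √24197
dz/dt = y/z · dy/dt = 79/√24197 · 2 = 158√24197/24197 ≈ 1.016 m/s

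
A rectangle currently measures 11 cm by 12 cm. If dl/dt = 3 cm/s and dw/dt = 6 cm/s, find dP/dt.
18 cm/s

P = 2(l + w)
dP/dt = 2(dl/dt + dw/dt) = 2(3 + 6) = 18 cm/s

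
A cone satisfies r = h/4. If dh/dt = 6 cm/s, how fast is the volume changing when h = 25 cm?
1875π/8 cm³/s

V = (1/3)π(h/4)²h = πh³/48
dV/dt = πh²/16 · 6
At h = 25: dV/dt = 1875π/8 cm³/s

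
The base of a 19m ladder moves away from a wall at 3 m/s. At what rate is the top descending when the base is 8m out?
8√33/33 ≈ 1.393 m/s

x² + y² = 19²
2x·dx/dt + 2y·dy/dt = 0
dy/dt = -x/y · dx/dt = -8/(3√33) · 3 = -8√33/33 m/s
The top is descending at 8√33/33 ≈ 1.393 m/s.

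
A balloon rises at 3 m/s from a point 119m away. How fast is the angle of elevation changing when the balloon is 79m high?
0.017498 rad/s

tan(θ) = y/119
sec²(θ) · dθ/dt = (1/119) · dy/dt
dθ/dt = cos²(θ)/119 · 3 = 119/(119² + 79²) · 3
dθ/dt = 0.017498 rad/s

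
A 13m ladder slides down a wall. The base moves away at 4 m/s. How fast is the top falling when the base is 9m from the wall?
9√22/11 ≈ 3.838 m/s

x² + y² = 13²
2x·dx/dt + 2y·dy/dt = 0
dy/dt = -x/y · dx/dt = -9/(2√22) · 4 = -9√22/11 m/s
The top is descending at 9√22/11 ≈ 3.838 m/s.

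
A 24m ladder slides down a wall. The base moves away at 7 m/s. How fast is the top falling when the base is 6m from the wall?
7√15/15 ≈ 1.807 m/s

x² + y² = 24²
2x·dx/dt + 2y·dy/dt = 0
dy/dt = -x/y · dx/dt = -6/(6√15) · 7 = -7√15/15 m/s
The top is descending at 7√15/15 ≈ 1.807 m/s.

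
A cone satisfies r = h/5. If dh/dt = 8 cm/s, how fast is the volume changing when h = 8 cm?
512π/25 cm³/s

V = (1/3)π(h/5)²h = πh³/75
dV/dt = πh²/25 · 8
At h = 8: dV/dt = 512π/25 cm³/s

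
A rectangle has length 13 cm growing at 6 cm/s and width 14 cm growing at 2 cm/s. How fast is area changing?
110 cm²/s

A = lw
dA/dt = w·dl/dt + l·dw/dt = 14·6 + 13·2 = 110 cm²/s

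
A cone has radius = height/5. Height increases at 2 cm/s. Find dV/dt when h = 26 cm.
1352π/25 cm³/s

V = (1/3)π(h/5)²h = πh³/75
dV/dt = πh²/25 · 2
At h = 26: dV/dt = 1352π/25 cm³/s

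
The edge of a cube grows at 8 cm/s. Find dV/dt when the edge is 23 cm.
12696 cm³/s

V = s³
dV/dt = 3s² · ds/dt = 3·23²·8 = 12696 cm³/s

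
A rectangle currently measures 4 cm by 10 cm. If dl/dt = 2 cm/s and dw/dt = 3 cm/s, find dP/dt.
10 cm/s

P = 2(l + w)
dP/dt = 2(dl/dt + dw/dt) = 2(2 + 3) = 10 cm/s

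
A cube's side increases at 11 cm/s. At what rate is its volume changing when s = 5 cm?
825 cm³/s

V = s³
dV/dt = 3s² · ds/dt = 3·5²·11 = 825 cm³/s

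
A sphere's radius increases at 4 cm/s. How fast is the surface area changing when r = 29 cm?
928π cm²/s

S = 4πr²
dS/dt = dS/dr · dr/dt = 8πr · 4
At r = 29: dS/dt = 928π cm²/s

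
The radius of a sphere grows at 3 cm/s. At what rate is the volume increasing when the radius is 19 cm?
4332π cm³/s

V = (4/3)πr³
dV/dt = dV/dr · dr/dt = 4πr² · 3
At r = 19: dV/dt = 4332π cm³/s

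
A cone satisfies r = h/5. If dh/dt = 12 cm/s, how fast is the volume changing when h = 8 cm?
768π/25 cm³/s

V = (1/3)π(h/5)²h = πh³/75
dV/dt = πh²/25 · 12
At h = 8: dV/dt = 768π/25 cm³/s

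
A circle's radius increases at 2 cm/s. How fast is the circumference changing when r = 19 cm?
4π cm/s

C = 2πr
dC/dt = 2π · dr/dt = 2π · 2 = 4π cm/s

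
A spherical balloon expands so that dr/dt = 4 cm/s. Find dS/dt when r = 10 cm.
320π cm²/s

S = 4πr²
dS/dt = dS/dr · dr/dt = 8πr · 4
At r = 10: dS/dt = 320π cm²/s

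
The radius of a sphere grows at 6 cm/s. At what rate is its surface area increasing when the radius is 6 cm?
288π cm²/s

S = 4πr²
dS/dt = dS/dr · dr/dt = 8πr · 6
At r = 6: dS/dt = 288π cm²/s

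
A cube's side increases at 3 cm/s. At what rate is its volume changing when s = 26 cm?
6084 cm³/s

V = s³
dV/dt = 3s² · ds/dt = 3·26²·3 = 6084 cm³/s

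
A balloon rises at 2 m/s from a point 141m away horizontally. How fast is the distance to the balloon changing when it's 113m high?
113√1306/3265 ≈ 1.251 m/s

z² = 141² + y²
z = √(141² + 113²) = 5√1306
dz/dt = y/z · dy/dt = 113/(5√1306) · 2 = 113√1306/3265 ≈ 1.251 m/s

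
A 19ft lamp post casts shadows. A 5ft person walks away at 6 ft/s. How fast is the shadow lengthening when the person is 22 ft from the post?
15/7 ft/s

By similar triangles: 19/(x+s) = 5/s
Solving: s = 5x/14
ds/dt = 5/14 · dx/dt = 5/14 · 6 = 15/7 ft/s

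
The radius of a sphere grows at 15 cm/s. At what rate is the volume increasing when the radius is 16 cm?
15360π cm³/s

V = (4/3)πr³
dV/dt = dV/dr · dr/dt = 4πr² · 15
At r = 16: dV/dt = 15360π cm³/s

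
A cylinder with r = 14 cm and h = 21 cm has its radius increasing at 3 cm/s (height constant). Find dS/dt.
294π cm²/s

S = 2πrh + 2πr² (lateral + bases)
dS/dt = (2πh + 4πr)·dr/dt = (2π·21 + 4π·14)·3
= 294π cm²/s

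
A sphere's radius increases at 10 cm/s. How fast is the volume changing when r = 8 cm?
2560π cm³/s

V = (4/3)πr³
dV/dt = dV/dr · dr/dt = 4πr² · 10
At r = 8: dV/dt = 2560π cm³/s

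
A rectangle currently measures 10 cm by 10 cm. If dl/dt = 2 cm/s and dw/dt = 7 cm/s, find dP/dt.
18 cm/s

P = 2(l + w)
dP/dt = 2(dl/dt + dw/dt) = 2(2 + 7) = 18 cm/s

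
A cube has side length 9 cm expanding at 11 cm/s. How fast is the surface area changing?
1188 cm²/s

A = 6s²
dA/dt = 12s · ds/dt = 12·9·11 = 1188 cm²/s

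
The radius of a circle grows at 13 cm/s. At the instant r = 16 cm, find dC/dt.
26π cm/s

C = 2πr
dC/dt = 2π · dr/dt = 2π · 13 = 26π cm/s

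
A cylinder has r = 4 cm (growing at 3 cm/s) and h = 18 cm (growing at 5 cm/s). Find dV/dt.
512π cm³/s

V = πr²h
dV/dt = 2πrh·dr/dt + πr²·dh/dt
= 2π(4)(18)(3) + π(4)²(5)
= 512π cm³/s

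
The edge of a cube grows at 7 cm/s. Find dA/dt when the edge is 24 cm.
2016 cm²/s

A = 6s²
dA/dt = 12s · ds/dt = 12·24·7 = 2016 cm²/s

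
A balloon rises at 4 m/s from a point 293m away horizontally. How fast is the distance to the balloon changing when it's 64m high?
256√89945/89945 ≈ 0.8536 m/s

z² = 293² + y²
z = √(293² + 64²) = √89945
dz/dt = y/z · dy/dt = 64/√89945 · 4 = 256√89945/89945 ≈ 0.8536 m/s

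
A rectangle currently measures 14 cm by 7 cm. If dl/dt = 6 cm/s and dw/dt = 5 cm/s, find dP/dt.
22 cm/s

P = 2(l + w)
dP/dt = 2(dl/dt + dw/dt) = 2(6 + 5) = 22 cm/s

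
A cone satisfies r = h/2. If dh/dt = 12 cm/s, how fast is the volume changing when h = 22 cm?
1452π cm³/s

V = (1/3)π(h/2)²h = πh³/12
dV/dt = πh²/4 · 12
At h = 22: dV/dt = 1452π cm³/s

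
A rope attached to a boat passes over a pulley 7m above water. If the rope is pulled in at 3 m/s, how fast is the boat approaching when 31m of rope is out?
31√57/76 ≈ 3.08 m/s

rope² = x² + 7²
x = √(31² - 7²) = 4√57
dx/dt = (rope/x) · d(rope)/dt = (31/(4√57)) · (-3) = -31√57/76 m/s
The boat approaches at 31√57/76 ≈ 3.08 m/s.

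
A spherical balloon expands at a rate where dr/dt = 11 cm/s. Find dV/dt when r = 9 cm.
3564π cm³/s

V = (4/3)πr³
dV/dt = dV/dr · dr/dt = 4πr² · 11
At r = 9: dV/dt = 3564π cm³/s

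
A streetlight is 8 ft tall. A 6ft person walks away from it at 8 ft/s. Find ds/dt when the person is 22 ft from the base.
24 ft/s

By similar triangles: 8/(x+s) = 6/s
Solving: s = 6x/2
ds/dt = 6/2 · dx/dt = 3 · 8 = 24 ft/s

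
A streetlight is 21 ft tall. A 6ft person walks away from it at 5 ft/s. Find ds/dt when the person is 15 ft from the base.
2 ft/s

By similar triangles: 21/(x+s) = 6/s
Solving: s = 6x/15
ds/dt = 6/15 · dx/dt = 2/5 · 5 = 2 ft/s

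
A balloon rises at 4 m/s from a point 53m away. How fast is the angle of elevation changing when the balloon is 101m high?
0.016295 rad/s

tan(θ) = y/53
sec²(θ) · dθ/dt = (1/53) · dy/dt
dθ/dt = cos²(θ)/53 · 4 = 53/(53² + 101²) · 4
dθ/dt = 0.016295 rad/s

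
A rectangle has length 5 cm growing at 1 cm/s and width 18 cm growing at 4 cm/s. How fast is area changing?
38 cm²/s

A = lw
dA/dt = w·dl/dt + l·dw/dt = 18·1 + 5·4 = 38 cm²/s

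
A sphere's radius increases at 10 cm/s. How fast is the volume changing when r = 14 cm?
7840π cm³/s

V = (4/3)πr³
dV/dt = dV/dr · dr/dt = 4πr² · 10
At r = 14: dV/dt = 7840π cm³/s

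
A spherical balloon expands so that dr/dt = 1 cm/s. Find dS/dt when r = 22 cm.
176π cm²/s

S = 4πr²
dS/dt = dS/dr · dr/dt = 8πr · 1
At r = 22: dS/dt = 176π cm²/s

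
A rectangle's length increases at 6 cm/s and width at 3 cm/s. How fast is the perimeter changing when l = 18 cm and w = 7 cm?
18 cm/s

P = 2(l + w)
dP/dt = 2(dl/dt + dw/dt) = 2(6 + 3) = 18 cm/s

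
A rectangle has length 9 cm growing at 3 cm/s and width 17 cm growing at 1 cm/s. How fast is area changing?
60 cm²/s

A = lw
dA/dt = w·dl/dt + l·dw/dt = 17·3 + 9·1 = 60 cm²/s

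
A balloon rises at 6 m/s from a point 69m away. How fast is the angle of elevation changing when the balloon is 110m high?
0.024554 rad/s

tan(θ) = y/69
sec²(θ) · dθ/dt = (1/69) · dy/dt
dθ/dt = cos²(θ)/69 · 6 = 69/(69² + 110²) · 6
dθ/dt = 0.024554 rad/s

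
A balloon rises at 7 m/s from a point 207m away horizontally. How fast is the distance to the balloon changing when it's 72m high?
56√593/593 ≈ 2.3 m/s

z² = 207² + y²
z = √(207² + 72²) = 9√593
dz/dt = y/z · dy/dt = 72/(9√593) · 7 = 56√593/593 ≈ 2.3 m/s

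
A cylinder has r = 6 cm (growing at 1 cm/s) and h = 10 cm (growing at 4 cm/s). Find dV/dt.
264π cm³/s

V = πr²h
dV/dt = 2πrh·dr/dt + πr²·dh/dt
= 2π(6)(10)(1) + π(6)²(4)
= 264π cm³/s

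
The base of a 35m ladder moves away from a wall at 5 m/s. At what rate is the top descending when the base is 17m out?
85√26/156 ≈ 2.778 m/s

x² + y² = 35²
2x·dx/dt + 2y·dy/dt = 0
dy/dt = -x/y · dx/dt = -17/(6√26) · 5 = -85√26/156 m/s
The top is descending at 85√26/156 ≈ 2.778 m/s.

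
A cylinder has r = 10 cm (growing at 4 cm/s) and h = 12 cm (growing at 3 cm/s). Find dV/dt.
1260π cm³/s

V = πr²h
dV/dt = 2πrh·dr/dt + πr²·dh/dt
= 2π(10)(12)(4) + π(10)²(3)
= 1260π cm³/s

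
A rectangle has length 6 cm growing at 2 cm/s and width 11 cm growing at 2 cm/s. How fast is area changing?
34 cm²/s

A = lw
dA/dt = w·dl/dt + l·dw/dt = 11·2 + 6·2 = 34 cm²/s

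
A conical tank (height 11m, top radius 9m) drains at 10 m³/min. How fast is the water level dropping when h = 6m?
605/(1458π) ≈ 0.1321 m/min

r/h = 9/11, so r = (9/11)h
V = (1/3)πr²h = (1/3)π((9/11)h)²h = (27/121)πh³
dV/dh = (81/121)πh²
dh/dt = (dV/dt)/(dV/dh) = -10/((81/121)π·6²) = -605/(1458π) m/min
The level is dropping at 605/(1458π) ≈ 0.1321 m/min.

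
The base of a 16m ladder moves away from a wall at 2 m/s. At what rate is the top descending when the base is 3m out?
6√247/247 ≈ 0.3818 m/s

x² + y² = 16²
2x·dx/dt + 2y·dy/dt = 0
dy/dt = -x/y · dx/dt = -3/√247 · 2 = -6√247/247 m/s
The top is descending at 6√247/247 ≈ 0.3818 m/s.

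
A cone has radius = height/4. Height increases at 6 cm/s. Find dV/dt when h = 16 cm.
96π cm³/s

V = (1/3)π(h/4)²h = πh³/48
dV/dt = πh²/16 · 6
At h = 16: dV/dt = 96π cm³/s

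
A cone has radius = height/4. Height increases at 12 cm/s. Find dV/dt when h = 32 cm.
768π cm³/s

V = (1/3)π(h/4)²h = πh³/48
dV/dt = πh²/16 · 12
At h = 32: dV/dt = 768π cm³/s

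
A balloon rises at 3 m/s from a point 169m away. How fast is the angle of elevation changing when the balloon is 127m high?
0.011345 rad/s

tan(θ) = y/169
sec²(θ) · dθ/dt = (1/169) · dy/dt
dθ/dt = cos²(θ)/169 · 3 = 169/(169² + 127²) · 3
dθ/dt = 0.011345 rad/s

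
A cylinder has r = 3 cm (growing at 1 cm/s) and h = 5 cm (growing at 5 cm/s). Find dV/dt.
75π cm³/s

V = πr²h
dV/dt = 2πrh·dr/dt + πr²·dh/dt
= 2π(3)(5)(1) + π(3)²(5)
= 75π cm³/s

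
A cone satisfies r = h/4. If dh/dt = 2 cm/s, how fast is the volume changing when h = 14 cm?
49π/2 cm³/s

V = (1/3)π(h/4)²h = πh³/48
dV/dt = πh²/16 · 2
At h = 14: dV/dt = 49π/2 cm³/s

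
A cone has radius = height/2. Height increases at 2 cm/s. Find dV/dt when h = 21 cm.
441π/2 cm³/s

V = (1/3)π(h/2)²h = πh³/12
dV/dt = πh²/4 · 2
At h = 21: dV/dt = 441π/2 cm³/s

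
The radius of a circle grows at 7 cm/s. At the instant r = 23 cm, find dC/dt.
14π cm/s

C = 2πr
dC/dt = 2π · dr/dt = 2π · 7 = 14π cm/s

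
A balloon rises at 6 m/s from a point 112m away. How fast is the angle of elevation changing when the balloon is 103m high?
0.029024 rad/s

tan(θ) = y/112
sec²(θ) · dθ/dt = (1/112) · dy/dt
dθ/dt = cos²(θ)/112 · 6 = 112/(112² + 103²) · 6
dθ/dt = 0.029024 rad/s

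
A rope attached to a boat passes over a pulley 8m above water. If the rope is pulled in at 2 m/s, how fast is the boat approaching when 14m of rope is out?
14√33/33 ≈ 2.437 m/s

rope² = x² + 8²
x = √(14² - 8²) = 2√33
dx/dt = (rope/x) · d(rope)/dt = (14/(2√33)) · (-2) = -14√33/33 m/s
The boat approaches at 14√33/33 ≈ 2.437 m/s.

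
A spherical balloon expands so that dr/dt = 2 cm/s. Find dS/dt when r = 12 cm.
192π cm²/s

S = 4πr²
dS/dt = dS/dr · dr/dt = 8πr · 2
At r = 12: dS/dt = 192π cm²/s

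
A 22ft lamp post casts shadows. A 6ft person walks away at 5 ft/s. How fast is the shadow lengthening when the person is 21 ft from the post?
15/8 ft/s

By similar triangles: 22/(x+s) = 6/s
Solving: s = 6x/16
ds/dt = 6/16 · dx/dt = 3/8 · 5 = 15/8 ft/s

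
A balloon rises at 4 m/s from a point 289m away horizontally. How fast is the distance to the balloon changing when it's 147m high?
294√105130/52565 ≈ 1.813 m/s

z² = 289² + y²
z = √(289² + 147²) = √105130
dz/dt = y/z · dy/dt = 147/√105130 · 4 = 294√105130/52565 ≈ 1.813 m/s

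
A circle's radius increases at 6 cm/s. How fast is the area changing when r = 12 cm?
144π cm²/s

A = πr²
dA/dt = 2πr · dr/dt = 2π(12)(6) = 144π cm²/s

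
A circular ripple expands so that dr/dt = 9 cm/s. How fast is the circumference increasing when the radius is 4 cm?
18π cm/s

C = 2πr
dC/dt = 2π · dr/dt = 2π · 9 = 18π cm/s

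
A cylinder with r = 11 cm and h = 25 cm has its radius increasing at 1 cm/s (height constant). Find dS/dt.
94π cm²/s

S = 2πrh + 2πr² (lateral + bases)
dS/dt = (2πh + 4πr)·dr/dt = (2π·25 + 4π·11)·1
= 94π cm²/s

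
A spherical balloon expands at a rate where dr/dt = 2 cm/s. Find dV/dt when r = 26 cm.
5408π cm³/s

V = (4/3)πr³
dV/dt = dV/dr · dr/dt = 4πr² · 2
At r = 26: dV/dt = 5408π cm³/s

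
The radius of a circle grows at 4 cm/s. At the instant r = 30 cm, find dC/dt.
8π cm/s

C = 2πr
dC/dt = 2π · dr/dt = 2π · 4 = 8π cm/s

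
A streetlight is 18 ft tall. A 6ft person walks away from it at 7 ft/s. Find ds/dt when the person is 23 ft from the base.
7/2 ft/s

By similar triangles: 18/(x+s) = 6/s
Solving: s = 6x/12
ds/dt = 6/12 · dx/dt = 1/2 · 7 = 7/2 ft/s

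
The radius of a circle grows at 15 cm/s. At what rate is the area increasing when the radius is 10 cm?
300π cm²/s

A = πr²
dA/dt = 2πr · dr/dt = 2π(10)(15) = 300π cm²/s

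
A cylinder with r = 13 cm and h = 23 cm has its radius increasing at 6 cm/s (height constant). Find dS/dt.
588π cm²/s

S = 2πrh + 2πr² (lateral + bases)
dS/dt = (2πh + 4πr)·dr/dt = (2π·23 + 4π·13)·6
= 588π cm²/s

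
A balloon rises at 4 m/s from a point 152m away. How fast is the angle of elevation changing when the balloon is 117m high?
0.016525 rad/s

tan(θ) = y/152
sec²(θ) · dθ/dt = (1/152) · dy/dt
dθ/dt = cos²(θ)/152 · 4 = 152/(152² + 117²) · 4
dθ/dt = 0.016525 rad/s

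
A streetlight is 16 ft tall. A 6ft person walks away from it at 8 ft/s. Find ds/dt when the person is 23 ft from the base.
24/5 ft/s

By similar triangles: 16/(x+s) = 6/s
Solving: s = 6x/10
ds/dt = 6/10 · dx/dt = 3/5 · 8 = 24/5 ft/s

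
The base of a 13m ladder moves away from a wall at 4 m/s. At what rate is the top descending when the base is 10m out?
40√69/69 ≈ 4.815 m/s

x² + y² = 13²
2x·dx/dt + 2y·dy/dt = 0
dy/dt = -x/y · dx/dt = -10/√69 · 4 = -40√69/69 m/s
The top is descending at 40√69/69 ≈ 4.815 m/s.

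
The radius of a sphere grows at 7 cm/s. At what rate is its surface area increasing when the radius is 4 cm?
224π cm²/s

S = 4πr²
dS/dt = dS/dr · dr/dt = 8πr · 7
At r = 4: dS/dt = 224π cm²/s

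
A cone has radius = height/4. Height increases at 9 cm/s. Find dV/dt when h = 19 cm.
3249π/16 cm³/s

V = (1/3)π(h/4)²h = πh³/48
dV/dt = πh²/16 · 9
At h = 19: dV/dt = 3249π/16 cm³/s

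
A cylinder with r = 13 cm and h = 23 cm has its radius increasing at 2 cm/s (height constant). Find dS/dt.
196π cm²/s

S = 2πrh + 2πr² (lateral + bases)
dS/dt = (2πh + 4πr)·dr/dt = (2π·23 + 4π·13)·2
= 196π cm²/s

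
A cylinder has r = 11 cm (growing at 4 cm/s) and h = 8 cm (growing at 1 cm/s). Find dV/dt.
825π cm³/s

V = πr²h
dV/dt = 2πrh·dr/dt + πr²·dh/dt
= 2π(11)(8)(4) + π(11)²(1)
= 825π cm³/s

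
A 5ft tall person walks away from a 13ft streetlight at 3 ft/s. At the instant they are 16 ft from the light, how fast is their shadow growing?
15/8 ft/s

By similar triangles: 13/(x+s) = 5/s
Solving: s = 5x/8
ds/dt = 5/8 · dx/dt = 5/8 · 3 = 15/8 ft/s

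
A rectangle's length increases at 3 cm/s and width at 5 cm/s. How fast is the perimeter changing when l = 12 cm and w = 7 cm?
16 cm/s

P = 2(l + w)
dP/dt = 2(dl/dt + dw/dt) = 2(3 + 5) = 16 cm/s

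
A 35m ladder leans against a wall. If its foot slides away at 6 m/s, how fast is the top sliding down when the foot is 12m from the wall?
72√1081/1081 ≈ 2.19 m/s

x² + y² = 35²
2x·dx/dt + 2y·dy/dt = 0
dy/dt = -x/y · dx/dt = -12/√1081 · 6 = -72√1081/1081 m/s
The top is descending at 72√1081/1081 ≈ 2.19 m/s.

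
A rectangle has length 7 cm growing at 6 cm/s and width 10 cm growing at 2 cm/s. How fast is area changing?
74 cm²/s

A = lw
dA/dt = w·dl/dt + l·dw/dt = 10·6 + 7·2 = 74 cm²/s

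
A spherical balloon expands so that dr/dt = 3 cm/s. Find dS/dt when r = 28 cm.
672π cm²/s

S = 4πr²
dS/dt = dS/dr · dr/dt = 8πr · 3
At r = 28: dS/dt = 672π cm²/s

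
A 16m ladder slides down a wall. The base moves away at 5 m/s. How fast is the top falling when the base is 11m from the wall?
11√15/9 ≈ 4.734 m/s

x² + y² = 16²
2x·dx/dt + 2y·dy/dt = 0
dy/dt = -x/y · dx/dt = -11/(3√15) · 5 = -11√15/9 m/s
The top is descending at 11√15/9 ≈ 4.734 m/s.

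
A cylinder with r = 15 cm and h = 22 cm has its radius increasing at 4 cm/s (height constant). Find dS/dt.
416π cm²/s

S = 2πrh + 2πr² (lateral + bases)
dS/dt = (2πh + 4πr)·dr/dt = (2π·22 + 4π·15)·4
= 416π cm²/s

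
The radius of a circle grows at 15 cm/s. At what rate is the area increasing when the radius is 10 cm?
300π cm²/s

A = πr²
dA/dt = 2πr · dr/dt = 2π(10)(15) = 300π cm²/s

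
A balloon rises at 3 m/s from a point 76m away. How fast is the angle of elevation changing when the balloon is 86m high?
0.017309 rad/s

tan(θ) = y/76
sec²(θ) · dθ/dt = (1/76) · dy/dt
dθ/dt = cos²(θ)/76 · 3 = 76/(76² + 86²) · 3
dθ/dt = 0.017309 rad/s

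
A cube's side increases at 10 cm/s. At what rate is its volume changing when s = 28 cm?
23520 cm³/s

V = s³
dV/dt = 3s² · ds/dt = 3·28²·10 = 23520 cm³/s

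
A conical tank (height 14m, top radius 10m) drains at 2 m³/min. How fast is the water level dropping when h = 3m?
98/(225π) ≈ 0.1386 m/min

r/h = 10/14, so r = (5/7)h
V = (1/3)πr²h = (1/3)π((5/7)h)²h = (25/147)πh³
dV/dh = (25/49)πh²
dh/dt = (dV/dt)/(dV/dh) = -2/((25/49)π·3²) = -98/(225π) m/min
The level is dropping at 98/(225π) ≈ 0.1386 m/min.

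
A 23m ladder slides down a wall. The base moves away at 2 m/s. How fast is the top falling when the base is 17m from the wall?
17√15/30 ≈ 2.195 m/s

x² + y² = 23²
2x·dx/dt + 2y·dy/dt = 0
dy/dt = -x/y · dx/dt = -17/(4√15) · 2 = -17√15/30 m/s
The top is descending at 17√15/30 ≈ 2.195 m/s.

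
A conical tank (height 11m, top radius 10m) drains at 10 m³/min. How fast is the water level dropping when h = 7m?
121/(490π) ≈ 0.0786 m/min

r/h = 10/11, so r = (10/11)h
V = (1/3)πr²h = (1/3)π((10/11)h)²h = (100/363)πh³
dV/dh = (100/121)πh²
dh/dt = (dV/dt)/(dV/dh) = -10/((100/121)π·7²) = -121/(490π) m/min
The level is dropping at 121/(490π) ≈ 0.0786 m/min.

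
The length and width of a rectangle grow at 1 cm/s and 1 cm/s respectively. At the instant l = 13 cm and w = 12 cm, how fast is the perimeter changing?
4 cm/s

P = 2(l + w)
dP/dt = 2(dl/dt + dw/dt) = 2(1 + 1) = 4 cm/s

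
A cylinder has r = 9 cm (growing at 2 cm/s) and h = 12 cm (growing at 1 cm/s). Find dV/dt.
513π cm³/s

V = πr²h
dV/dt = 2πrh·dr/dt + πr²·dh/dt
= 2π(9)(12)(2) + π(9)²(1)
= 513π cm³/s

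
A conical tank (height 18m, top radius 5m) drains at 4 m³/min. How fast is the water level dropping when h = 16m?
81/(400π) ≈ 0.06446 m/min

r/h = 5/18, so r = (5/18)h
V = (1/3)πr²h = (1/3)π((5/18)h)²h = (25/972)πh³
dV/dh = (25/324)πh²
dh/dt = (dV/dt)/(dV/dh) = -4/((25/324)π·16²) = -81/(400π) m/min
The level is dropping at 81/(400π) ≈ 0.06446 m/min.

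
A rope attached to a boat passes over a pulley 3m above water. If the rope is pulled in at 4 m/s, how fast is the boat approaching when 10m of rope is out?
40√91/91 ≈ 4.193 m/s

rope² = x² + 3²
x = √(10² - 3²) = √91
dx/dt = (rope/x) · d(rope)/dt = (10/√91) · (-4) = -40√91/91 m/s
The boat approaches at 40√91/91 ≈ 4.193 m/s.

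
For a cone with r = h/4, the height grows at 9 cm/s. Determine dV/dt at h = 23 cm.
4761π/16 cm³/s

V = (1/3)π(h/4)²h = πh³/48
dV/dt = πh²/16 · 9
At h = 23: dV/dt = 4761π/16 cm³/s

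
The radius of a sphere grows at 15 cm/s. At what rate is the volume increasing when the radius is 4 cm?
960π cm³/s

V = (4/3)πr³
dV/dt = dV/dr · dr/dt = 4πr² · 15
At r = 4: dV/dt = 960π cm³/s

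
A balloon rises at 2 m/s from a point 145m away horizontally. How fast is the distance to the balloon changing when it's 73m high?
73√26354/13177 ≈ 0.8994 m/s

z² = 145² + y²
z = √(145² + 73²) = √26354
dz/dt = y/z · dy/dt = 73/√26354 · 2 = 73√26354/13177 ≈ 0.8994 m/s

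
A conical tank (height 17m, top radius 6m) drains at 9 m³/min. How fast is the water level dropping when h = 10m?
289/(400π) ≈ 0.23 m/min

r/h = 6/17, so r = (6/17)h
V = (1/3)πr²h = (1/3)π((6/17)h)²h = (12/289)πh³
dV/dh = (36/289)πh²
dh/dt = (dV/dt)/(dV/dh) = -9/((36/289)π·10²) = -289/(400π) m/min
The level is dropping at 289/(400π) ≈ 0.23 m/min.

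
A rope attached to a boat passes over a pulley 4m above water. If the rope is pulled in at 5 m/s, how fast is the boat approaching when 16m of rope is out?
4√15/3 ≈ 5.164 m/s

rope² = x² + 4²
x = √(16² - 4²) = 4√15
dx/dt = (rope/x) · d(rope)/dt = (16/(4√15)) · (-5) = -4√15/3 m/s
The boat approaches at 4√15/3 ≈ 5.164 m/s.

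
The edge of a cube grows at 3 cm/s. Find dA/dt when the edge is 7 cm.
252 cm²/s

A = 6s²
dA/dt = 12s · ds/dt = 12·7·3 = 252 cm²/s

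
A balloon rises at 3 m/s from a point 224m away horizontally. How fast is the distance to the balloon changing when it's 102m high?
153√15145/15145 ≈ 1.243 m/s

z² = 224² + y²
z = √(224² + 102²) = 2√15145
dz/dt = y/z · dy/dt = 102/(2√15145) · 3 = 153√15145/15145 ≈ 1.243 m/s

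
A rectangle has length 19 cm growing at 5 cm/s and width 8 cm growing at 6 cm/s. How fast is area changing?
154 cm²/s

A = lw
dA/dt = w·dl/dt + l·dw/dt = 8·5 + 19·6 = 154 cm²/s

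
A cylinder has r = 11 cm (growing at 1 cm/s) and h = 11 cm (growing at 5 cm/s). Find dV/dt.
847π cm³/s

V = πr²h
dV/dt = 2πrh·dr/dt + πr²·dh/dt
= 2π(11)(11)(1) + π(11)²(5)
= 847π cm³/s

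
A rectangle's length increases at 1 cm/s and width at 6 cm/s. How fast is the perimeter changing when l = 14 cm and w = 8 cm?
14 cm/s

P = 2(l + w)
dP/dt = 2(dl/dt + dw/dt) = 2(1 + 6) = 14 cm/s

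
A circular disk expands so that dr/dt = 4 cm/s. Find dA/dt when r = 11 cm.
88π cm²/s

A = πr²
dA/dt = 2πr · dr/dt = 2π(11)(4) = 88π cm²/s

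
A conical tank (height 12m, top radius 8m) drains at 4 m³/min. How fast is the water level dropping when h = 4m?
9/(16π) ≈ 0.179 m/min

r/h = 8/12, so r = (2/3)h
V = (1/3)πr²h = (1/3)π((2/3)h)²h = (4/27)πh³
dV/dh = (4/9)πh²
dh/dt = (dV/dt)/(dV/dh) = -4/((4/9)π·4²) = -9/(16π) m/min
The level is dropping at 9/(16π) ≈ 0.179 m/min.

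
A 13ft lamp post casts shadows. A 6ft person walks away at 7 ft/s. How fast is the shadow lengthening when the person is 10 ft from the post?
6 ft/s

By similar triangles: 13/(x+s) = 6/s
Solving: s = 6x/7
ds/dt = 6/7 · dx/dt = 6/7 · 7 = 6 ft/s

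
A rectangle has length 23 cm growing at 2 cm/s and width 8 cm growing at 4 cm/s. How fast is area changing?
108 cm²/s

A = lw
dA/dt = w·dl/dt + l·dw/dt = 8·2 + 23·4 = 108 cm²/s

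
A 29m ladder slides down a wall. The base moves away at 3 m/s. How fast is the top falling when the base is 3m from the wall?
9√13/104 ≈ 0.312 m/s

x² + y² = 29²
2x·dx/dt + 2y·dy/dt = 0
dy/dt = -x/y · dx/dt = -3/(8√13) · 3 = -9√13/104 m/s
The top is descending at 9√13/104 ≈ 0.312 m/s.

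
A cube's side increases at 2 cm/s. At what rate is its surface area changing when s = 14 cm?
336 cm²/s

A = 6s²
dA/dt = 12s · ds/dt = 12·14·2 = 336 cm²/s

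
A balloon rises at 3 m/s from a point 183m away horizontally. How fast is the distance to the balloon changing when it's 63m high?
63√4162/4162 ≈ 0.9765 m/s

z² = 183² + y²
z = √(183² + 63²) = 3√4162
dz/dt = y/z · dy/dt = 63/(3√4162) · 3 = 63√4162/4162 ≈ 0.9765 m/s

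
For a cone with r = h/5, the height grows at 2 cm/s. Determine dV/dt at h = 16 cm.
512π/25 cm³/s

V = (1/3)π(h/5)²h = πh³/75
dV/dt = πh²/25 · 2
At h = 16: dV/dt = 512π/25 cm³/s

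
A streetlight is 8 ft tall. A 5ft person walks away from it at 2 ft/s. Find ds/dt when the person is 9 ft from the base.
10/3 ft/s

By similar triangles: 8/(x+s) = 5/s
Solving: s = 5x/3
ds/dt = 5/3 · dx/dt = 5/3 · 2 = 10/3 ft/s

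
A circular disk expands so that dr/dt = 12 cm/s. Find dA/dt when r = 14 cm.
336π cm²/s

A = πr²
dA/dt = 2πr · dr/dt = 2π(14)(12) = 336π cm²/s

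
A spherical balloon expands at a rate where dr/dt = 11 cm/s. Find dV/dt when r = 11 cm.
5324π cm³/s

V = (4/3)πr³
dV/dt = dV/dr · dr/dt = 4πr² · 11
At r = 11: dV/dt = 5324π cm³/s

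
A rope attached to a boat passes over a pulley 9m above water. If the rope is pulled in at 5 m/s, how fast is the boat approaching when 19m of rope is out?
19√70/28 ≈ 5.677 m/s

rope² = x² + 9²
x = √(19² - 9²) = 2√70
dx/dt = (rope/x) · d(rope)/dt = (19/(2√70)) · (-5) = -19√70/28 m/s
The boat approaches at 19√70/28 ≈ 5.677 m/s.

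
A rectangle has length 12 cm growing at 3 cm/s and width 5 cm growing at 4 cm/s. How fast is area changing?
63 cm²/s

A = lw
dA/dt = w·dl/dt + l·dw/dt = 5·3 + 12·4 = 63 cm²/s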